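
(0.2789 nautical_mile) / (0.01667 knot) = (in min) 1004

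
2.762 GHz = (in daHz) 2.762e+08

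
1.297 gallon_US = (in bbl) 0.03088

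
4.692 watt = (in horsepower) 0.006292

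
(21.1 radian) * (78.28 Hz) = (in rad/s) 1652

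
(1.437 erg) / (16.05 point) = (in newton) 2.538e-05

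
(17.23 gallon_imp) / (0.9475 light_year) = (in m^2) 8.738e-18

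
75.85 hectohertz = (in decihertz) 7.585e+04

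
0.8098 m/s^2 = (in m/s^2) 0.8098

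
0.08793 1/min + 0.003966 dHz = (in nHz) 1.862e+06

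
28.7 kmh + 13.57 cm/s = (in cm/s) 810.8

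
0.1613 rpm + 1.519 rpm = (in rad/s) 0.176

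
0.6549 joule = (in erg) 6.549e+06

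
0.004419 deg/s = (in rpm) 0.0007365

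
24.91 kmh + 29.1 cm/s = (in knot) 14.02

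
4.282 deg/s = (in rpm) 0.7137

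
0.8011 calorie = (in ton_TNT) 8.011e-10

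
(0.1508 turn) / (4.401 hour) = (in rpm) 0.0005711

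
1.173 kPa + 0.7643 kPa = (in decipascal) 1.937e+04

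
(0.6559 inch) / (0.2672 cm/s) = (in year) 1.977e-07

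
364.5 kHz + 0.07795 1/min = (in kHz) 364.5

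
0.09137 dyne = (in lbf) 2.054e-07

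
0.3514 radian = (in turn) 0.05593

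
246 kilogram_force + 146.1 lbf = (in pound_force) 688.4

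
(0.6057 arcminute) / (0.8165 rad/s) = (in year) 6.843e-12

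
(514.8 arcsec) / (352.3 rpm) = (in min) 1.128e-06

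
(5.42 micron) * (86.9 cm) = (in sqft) 5.07e-05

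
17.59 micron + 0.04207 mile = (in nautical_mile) 0.03656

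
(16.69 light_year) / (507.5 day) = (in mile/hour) 8.055e+09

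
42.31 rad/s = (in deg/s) 2424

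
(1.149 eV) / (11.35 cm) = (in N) 1.622e-18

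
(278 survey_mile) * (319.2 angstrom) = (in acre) 3.529e-06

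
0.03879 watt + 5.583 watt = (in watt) 5.622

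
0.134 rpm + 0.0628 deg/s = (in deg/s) 0.8668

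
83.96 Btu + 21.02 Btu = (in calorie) 2.647e+04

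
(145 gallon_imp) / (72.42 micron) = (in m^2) 9102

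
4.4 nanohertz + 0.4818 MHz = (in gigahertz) 0.0004818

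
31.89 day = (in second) 2.755e+06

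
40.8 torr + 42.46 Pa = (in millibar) 54.82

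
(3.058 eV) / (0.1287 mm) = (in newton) 3.807e-15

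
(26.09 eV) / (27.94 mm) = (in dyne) 1.496e-11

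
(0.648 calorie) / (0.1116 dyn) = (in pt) 6.887e+09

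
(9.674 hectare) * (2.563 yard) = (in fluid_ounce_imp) 7.979e+09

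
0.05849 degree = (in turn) 0.0001625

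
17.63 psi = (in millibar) 1216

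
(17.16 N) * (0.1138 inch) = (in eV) 3.096e+17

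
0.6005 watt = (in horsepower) 0.0008053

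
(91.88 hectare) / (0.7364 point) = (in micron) 3.537e+15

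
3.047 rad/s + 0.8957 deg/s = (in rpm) 29.25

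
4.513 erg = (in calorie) 1.079e-07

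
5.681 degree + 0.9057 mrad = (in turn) 0.01592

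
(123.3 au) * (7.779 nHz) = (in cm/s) 1.435e+07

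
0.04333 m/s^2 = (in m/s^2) 0.04333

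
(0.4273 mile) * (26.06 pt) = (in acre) 0.001562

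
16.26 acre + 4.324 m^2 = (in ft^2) 7.083e+05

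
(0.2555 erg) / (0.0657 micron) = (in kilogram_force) 0.03966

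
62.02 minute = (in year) 0.000118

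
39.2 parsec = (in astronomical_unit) 8.086e+06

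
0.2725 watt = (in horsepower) 0.0003654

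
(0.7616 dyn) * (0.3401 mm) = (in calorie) 6.191e-10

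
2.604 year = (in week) 135.8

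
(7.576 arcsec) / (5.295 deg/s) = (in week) 6.571e-10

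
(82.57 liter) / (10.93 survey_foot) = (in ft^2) 0.2668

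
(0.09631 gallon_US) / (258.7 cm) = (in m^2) 0.0001409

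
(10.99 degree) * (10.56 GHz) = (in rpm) 1.934e+10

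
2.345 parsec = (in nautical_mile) 3.907e+13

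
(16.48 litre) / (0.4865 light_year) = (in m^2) 3.581e-18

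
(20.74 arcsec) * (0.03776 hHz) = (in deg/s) 0.02175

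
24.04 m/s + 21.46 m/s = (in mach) 0.1336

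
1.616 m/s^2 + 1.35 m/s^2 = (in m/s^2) 2.966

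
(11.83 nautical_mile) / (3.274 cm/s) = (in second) 6.692e+05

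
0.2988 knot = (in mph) 0.3439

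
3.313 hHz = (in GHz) 3.313e-07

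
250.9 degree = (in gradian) 278.8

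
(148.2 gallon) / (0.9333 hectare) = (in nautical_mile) 3.246e-08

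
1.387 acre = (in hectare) 0.5613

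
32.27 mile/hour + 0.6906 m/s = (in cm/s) 1512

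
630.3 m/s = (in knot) 1225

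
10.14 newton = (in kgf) 1.034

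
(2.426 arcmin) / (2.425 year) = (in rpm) 8.812e-11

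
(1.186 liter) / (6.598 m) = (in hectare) 1.798e-08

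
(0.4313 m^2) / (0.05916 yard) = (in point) 2.26e+04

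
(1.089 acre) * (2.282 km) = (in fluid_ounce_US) 3.401e+11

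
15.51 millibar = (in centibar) 1.551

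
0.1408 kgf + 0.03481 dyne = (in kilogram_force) 0.1408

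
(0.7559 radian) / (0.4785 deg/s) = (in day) 0.001048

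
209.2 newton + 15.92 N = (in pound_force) 50.61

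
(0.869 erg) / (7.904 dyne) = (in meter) 0.001099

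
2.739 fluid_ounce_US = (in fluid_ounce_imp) 2.851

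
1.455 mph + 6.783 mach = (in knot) 4491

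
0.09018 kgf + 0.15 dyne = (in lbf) 0.1988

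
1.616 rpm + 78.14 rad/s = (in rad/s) 78.31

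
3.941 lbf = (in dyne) 1.753e+06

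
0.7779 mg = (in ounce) 2.744e-05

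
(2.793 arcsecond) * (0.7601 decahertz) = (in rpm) 0.0009829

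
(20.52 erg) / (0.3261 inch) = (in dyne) 24.77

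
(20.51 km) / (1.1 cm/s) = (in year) 0.05912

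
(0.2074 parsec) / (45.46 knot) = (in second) 2.736e+14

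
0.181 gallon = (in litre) 0.6852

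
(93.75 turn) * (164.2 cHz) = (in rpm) 9236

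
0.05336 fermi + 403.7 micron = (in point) 1.144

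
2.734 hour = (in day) 0.1139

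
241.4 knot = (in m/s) 124.2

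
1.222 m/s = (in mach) 0.003589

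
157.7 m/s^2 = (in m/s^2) 157.7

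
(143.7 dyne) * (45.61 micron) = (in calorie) 1.566e-08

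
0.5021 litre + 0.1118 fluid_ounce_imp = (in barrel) 0.003178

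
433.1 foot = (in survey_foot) 433.1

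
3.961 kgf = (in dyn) 3.884e+06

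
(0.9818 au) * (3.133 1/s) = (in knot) 8.945e+11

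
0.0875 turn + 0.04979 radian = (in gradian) 38.17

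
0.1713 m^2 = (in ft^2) 1.844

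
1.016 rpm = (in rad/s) 0.1064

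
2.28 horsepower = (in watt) 1700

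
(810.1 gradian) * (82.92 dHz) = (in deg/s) 6046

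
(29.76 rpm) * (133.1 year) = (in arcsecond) 2.698e+15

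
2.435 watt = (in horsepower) 0.003265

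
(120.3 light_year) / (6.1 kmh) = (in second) 6.717e+17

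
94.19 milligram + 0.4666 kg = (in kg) 0.4667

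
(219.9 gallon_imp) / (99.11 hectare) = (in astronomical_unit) 6.742e-18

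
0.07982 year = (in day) 29.13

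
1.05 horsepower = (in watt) 783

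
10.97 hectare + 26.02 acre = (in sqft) 2.314e+06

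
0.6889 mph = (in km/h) 1.109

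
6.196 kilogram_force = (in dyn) 6.076e+06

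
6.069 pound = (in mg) 2.753e+06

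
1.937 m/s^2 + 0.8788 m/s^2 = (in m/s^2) 2.816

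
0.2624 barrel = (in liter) 41.72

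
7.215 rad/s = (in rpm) 68.9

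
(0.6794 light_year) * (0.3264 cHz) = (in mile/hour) 4.693e+13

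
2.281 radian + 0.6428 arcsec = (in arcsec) 4.705e+05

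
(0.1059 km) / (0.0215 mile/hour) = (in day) 0.1275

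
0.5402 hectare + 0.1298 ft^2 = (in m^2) 5402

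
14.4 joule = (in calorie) 3.442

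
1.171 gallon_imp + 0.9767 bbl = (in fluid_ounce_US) 5431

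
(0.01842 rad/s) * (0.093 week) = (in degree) 5.936e+04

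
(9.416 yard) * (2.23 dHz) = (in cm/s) 192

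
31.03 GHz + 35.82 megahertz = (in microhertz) 3.107e+16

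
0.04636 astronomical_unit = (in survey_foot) 2.275e+10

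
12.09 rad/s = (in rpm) 115.5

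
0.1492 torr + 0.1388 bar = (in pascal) 1.39e+04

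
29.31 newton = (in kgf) 2.989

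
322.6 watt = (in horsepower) 0.4326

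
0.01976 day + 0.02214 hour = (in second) 1787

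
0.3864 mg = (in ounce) 1.363e-05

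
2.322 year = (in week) 121.1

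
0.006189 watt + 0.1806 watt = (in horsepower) 0.0002505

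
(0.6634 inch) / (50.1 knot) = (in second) 0.0006538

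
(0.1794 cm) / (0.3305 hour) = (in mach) 4.428e-09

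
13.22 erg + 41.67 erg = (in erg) 54.89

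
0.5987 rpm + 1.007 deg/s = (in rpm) 0.7665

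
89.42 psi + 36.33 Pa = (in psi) 89.43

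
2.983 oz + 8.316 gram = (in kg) 0.09288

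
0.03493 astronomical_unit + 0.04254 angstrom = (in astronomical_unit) 0.03493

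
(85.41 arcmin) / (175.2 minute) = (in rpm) 2.257e-05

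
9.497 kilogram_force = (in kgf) 9.497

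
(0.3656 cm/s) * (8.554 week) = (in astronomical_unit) 1.264e-07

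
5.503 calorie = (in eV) 1.437e+20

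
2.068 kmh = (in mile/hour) 1.285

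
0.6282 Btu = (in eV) 4.137e+21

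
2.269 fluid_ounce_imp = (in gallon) 0.01703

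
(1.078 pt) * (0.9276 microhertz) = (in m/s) 3.528e-10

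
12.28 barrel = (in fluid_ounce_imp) 6.871e+04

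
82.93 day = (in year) 0.2272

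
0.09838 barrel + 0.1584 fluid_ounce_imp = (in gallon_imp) 3.442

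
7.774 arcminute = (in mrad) 2.261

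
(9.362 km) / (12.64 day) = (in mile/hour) 0.01918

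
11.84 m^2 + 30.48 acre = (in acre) 30.48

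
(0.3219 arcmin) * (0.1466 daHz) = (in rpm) 0.001311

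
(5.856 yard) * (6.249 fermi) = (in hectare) 3.346e-18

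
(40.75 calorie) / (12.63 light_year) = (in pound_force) 3.208e-16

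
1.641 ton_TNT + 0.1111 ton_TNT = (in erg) 7.331e+16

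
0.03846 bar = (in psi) 0.5578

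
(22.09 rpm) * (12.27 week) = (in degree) 9.836e+08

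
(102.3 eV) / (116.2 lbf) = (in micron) 3.171e-14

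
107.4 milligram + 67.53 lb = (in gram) 3.063e+04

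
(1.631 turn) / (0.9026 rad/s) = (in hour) 0.003154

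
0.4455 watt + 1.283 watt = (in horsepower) 0.002318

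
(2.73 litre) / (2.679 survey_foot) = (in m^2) 0.003343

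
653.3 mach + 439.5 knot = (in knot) 4.328e+05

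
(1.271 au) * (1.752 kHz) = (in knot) 6.475e+14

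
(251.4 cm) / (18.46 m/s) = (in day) 1.576e-06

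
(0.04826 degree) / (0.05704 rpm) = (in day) 1.632e-06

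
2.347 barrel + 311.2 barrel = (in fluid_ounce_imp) 1.754e+06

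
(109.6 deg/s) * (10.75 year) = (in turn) 1.032e+08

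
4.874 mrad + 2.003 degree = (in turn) 0.00634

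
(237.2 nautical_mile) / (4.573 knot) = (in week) 0.3087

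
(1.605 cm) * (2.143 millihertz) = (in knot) 6.686e-05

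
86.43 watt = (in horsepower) 0.1159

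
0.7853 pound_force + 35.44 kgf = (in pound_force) 78.92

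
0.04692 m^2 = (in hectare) 4.692e-06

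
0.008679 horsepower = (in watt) 6.472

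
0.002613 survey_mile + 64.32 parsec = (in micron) 1.985e+24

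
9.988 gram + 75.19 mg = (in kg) 0.01006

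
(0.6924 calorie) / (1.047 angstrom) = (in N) 2.767e+10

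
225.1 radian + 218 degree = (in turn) 36.43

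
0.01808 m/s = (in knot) 0.03514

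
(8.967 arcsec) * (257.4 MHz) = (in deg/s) 6.411e+05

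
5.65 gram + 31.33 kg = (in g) 3.134e+04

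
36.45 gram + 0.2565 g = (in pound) 0.08092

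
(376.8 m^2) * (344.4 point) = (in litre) 4.578e+04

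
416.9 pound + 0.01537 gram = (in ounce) 6670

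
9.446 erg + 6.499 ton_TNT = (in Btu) 2.577e+07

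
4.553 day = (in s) 3.934e+05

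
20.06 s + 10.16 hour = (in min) 609.9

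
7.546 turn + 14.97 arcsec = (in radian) 47.41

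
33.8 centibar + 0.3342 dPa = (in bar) 0.338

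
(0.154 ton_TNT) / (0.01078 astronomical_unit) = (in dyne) 3.995e+04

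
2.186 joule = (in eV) 1.364e+19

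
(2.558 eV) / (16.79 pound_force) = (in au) 3.668e-32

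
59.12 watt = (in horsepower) 0.07928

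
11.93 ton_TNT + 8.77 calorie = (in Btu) 4.731e+07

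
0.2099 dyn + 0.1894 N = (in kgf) 0.01931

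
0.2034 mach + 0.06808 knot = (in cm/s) 6929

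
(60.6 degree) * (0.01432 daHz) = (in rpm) 1.446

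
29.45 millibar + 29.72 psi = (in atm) 2.051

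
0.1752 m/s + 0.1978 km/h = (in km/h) 0.8285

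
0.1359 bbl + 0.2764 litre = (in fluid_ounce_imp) 770.2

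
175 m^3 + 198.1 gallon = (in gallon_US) 4.643e+04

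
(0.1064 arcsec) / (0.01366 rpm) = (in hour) 1.002e-07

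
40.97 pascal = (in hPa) 0.4097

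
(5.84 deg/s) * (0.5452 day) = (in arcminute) 1.651e+07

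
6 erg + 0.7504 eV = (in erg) 6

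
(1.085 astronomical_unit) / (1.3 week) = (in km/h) 7.432e+05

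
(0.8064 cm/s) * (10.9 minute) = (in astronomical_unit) 3.525e-11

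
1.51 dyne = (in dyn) 1.51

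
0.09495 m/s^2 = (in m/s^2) 0.09495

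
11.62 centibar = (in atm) 0.1147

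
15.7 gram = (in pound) 0.03461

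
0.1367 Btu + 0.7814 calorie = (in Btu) 0.1398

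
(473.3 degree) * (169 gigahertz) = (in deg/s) 7.999e+13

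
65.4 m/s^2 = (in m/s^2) 65.4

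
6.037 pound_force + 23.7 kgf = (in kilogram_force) 26.44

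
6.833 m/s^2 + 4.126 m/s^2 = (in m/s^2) 10.96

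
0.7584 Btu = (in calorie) 191.2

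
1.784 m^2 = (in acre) 0.0004408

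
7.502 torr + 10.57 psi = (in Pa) 7.388e+04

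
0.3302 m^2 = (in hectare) 3.302e-05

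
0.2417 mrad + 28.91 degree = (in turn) 0.08034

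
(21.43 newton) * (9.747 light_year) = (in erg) 1.976e+25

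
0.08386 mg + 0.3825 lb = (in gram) 173.5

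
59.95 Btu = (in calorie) 1.512e+04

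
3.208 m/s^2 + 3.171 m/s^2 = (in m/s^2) 6.379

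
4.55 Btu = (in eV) 2.996e+22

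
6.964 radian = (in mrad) 6964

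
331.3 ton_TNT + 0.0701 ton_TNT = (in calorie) 3.314e+11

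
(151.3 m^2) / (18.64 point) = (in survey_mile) 14.3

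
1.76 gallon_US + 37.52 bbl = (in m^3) 5.972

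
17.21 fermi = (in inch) 6.776e-13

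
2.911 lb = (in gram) 1320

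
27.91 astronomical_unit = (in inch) 1.644e+14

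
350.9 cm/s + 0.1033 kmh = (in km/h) 12.74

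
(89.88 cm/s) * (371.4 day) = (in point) 8.176e+10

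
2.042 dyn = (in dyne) 2.042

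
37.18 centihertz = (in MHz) 3.718e-07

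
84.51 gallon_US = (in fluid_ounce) 1.082e+04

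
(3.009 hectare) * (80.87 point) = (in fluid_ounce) 2.903e+07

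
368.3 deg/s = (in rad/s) 6.428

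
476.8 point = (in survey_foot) 0.5519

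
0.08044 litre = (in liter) 0.08044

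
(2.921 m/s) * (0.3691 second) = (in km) 0.001078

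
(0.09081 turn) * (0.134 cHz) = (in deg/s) 0.04381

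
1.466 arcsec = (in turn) 1.131e-06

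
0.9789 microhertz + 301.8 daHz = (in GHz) 3.018e-06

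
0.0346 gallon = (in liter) 0.131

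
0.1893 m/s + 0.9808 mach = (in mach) 0.9814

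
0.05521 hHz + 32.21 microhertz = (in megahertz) 5.521e-06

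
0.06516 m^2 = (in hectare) 6.516e-06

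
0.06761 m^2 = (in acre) 1.671e-05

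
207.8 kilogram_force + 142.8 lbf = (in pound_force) 600.9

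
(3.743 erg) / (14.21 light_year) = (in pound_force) 6.259e-25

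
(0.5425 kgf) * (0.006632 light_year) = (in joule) 3.338e+14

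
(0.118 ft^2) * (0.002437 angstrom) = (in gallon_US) 7.058e-13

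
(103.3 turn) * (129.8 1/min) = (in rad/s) 1404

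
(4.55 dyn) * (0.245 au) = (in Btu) 1581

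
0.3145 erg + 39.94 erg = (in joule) 4.025e-06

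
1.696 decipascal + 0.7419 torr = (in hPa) 0.9908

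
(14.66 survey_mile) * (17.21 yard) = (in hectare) 37.13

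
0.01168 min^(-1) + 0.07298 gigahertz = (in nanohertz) 7.298e+16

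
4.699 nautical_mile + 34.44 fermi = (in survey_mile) 5.408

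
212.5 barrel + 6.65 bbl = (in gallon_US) 9204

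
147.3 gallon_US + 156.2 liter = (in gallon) 188.6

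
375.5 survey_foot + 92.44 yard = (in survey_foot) 652.8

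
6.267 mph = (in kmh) 10.09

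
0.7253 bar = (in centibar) 72.53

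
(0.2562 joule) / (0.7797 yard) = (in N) 0.3593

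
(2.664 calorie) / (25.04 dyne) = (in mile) 27.66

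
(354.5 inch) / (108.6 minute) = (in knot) 0.002686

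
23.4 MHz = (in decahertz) 2.34e+06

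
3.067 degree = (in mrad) 53.53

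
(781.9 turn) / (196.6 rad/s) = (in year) 7.924e-07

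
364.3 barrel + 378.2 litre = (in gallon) 1.54e+04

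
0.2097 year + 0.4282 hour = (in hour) 1837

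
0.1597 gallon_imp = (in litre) 0.726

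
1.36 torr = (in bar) 0.001813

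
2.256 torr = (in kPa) 0.3008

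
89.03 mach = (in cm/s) 3.031e+06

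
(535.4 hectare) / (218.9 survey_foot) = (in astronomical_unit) 5.364e-07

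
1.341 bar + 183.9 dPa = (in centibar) 134.1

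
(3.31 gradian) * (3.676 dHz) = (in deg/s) 1.095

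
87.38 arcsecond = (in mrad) 0.4236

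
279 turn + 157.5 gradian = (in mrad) 1.755e+06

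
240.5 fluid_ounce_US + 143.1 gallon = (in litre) 548.8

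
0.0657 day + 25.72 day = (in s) 2.228e+06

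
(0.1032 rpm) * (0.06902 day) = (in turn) 10.26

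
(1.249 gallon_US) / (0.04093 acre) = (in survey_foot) 9.365e-05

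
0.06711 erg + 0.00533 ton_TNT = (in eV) 1.392e+26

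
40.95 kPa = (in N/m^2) 4.095e+04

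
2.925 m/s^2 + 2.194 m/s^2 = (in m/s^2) 5.119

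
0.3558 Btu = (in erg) 3.754e+09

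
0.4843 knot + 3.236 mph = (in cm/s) 169.6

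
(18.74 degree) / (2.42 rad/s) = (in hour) 3.754e-05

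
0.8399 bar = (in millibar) 839.9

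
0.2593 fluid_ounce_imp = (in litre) 0.007368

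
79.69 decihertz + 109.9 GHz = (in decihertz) 1.099e+12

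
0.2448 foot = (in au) 4.988e-13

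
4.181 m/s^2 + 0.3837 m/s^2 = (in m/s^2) 4.565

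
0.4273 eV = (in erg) 6.846e-13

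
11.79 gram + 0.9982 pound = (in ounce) 16.39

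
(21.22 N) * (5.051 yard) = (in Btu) 0.09289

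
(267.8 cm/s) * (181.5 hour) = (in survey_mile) 1087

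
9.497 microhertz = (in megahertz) 9.497e-12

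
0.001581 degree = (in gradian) 0.001757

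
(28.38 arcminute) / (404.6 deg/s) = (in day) 1.353e-08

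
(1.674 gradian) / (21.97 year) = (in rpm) 3.624e-10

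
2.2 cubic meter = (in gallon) 581.2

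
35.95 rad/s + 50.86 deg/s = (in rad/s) 36.84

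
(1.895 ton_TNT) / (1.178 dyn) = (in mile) 4.182e+11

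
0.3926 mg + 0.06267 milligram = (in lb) 1.004e-06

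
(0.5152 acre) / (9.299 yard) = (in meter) 245.2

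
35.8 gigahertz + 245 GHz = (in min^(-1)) 1.685e+13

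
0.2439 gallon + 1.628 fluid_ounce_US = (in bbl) 0.00611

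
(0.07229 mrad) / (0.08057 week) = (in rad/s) 1.484e-09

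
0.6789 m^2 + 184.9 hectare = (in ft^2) 1.99e+07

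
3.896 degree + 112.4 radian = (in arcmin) 3.866e+05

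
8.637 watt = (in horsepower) 0.01158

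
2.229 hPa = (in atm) 0.0022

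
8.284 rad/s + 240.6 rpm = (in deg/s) 1918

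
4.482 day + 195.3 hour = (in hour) 302.9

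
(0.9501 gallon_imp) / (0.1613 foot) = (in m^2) 0.08785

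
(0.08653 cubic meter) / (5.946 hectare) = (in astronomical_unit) 9.728e-18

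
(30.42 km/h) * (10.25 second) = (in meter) 86.61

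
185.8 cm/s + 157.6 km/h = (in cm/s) 4564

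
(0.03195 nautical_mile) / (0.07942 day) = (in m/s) 0.008623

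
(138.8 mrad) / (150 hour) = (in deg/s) 1.473e-05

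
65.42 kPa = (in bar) 0.6542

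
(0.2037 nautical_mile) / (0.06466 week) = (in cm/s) 0.9647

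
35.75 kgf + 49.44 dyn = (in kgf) 35.75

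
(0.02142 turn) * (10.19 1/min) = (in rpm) 0.2183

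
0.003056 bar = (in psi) 0.04432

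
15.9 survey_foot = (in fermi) 4.846e+15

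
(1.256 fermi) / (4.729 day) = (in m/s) 3.074e-21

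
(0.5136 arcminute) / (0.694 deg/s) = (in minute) 0.0002056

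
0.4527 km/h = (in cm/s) 12.57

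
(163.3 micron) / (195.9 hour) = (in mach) 6.8e-13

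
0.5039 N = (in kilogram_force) 0.05138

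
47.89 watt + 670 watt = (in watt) 717.9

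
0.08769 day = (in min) 126.3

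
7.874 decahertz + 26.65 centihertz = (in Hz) 79.01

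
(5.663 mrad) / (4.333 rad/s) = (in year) 4.144e-11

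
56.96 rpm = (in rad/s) 5.965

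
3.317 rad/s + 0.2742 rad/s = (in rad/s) 3.591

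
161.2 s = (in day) 0.001866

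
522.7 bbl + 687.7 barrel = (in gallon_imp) 4.233e+04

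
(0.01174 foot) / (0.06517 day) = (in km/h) 2.288e-06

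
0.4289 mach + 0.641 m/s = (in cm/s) 1.467e+04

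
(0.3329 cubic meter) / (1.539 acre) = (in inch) 0.002104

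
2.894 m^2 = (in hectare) 0.0002894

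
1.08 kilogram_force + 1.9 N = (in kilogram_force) 1.274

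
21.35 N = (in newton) 21.35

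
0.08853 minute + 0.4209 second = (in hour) 0.001592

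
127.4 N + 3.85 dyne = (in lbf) 28.64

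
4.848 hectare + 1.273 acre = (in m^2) 5.363e+04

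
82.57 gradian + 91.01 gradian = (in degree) 156.2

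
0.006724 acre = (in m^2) 27.21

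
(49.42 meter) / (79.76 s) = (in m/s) 0.6196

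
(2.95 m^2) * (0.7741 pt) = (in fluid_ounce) 27.24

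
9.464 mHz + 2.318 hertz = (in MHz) 2.327e-06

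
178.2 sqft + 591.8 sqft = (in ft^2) 770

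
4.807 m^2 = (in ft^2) 51.74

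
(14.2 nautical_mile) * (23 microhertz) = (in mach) 0.001776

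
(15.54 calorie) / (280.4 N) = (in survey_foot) 0.7608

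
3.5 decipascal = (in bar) 3.5e-06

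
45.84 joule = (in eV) 2.861e+20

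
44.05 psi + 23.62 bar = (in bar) 26.66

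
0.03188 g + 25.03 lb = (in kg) 11.35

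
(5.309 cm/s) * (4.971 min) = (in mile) 0.009839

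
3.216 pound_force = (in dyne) 1.431e+06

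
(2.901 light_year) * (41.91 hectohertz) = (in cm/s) 1.15e+22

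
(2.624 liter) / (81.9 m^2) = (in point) 0.09082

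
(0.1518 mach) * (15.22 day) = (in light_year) 7.184e-09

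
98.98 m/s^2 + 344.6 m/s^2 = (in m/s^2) 443.6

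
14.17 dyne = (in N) 0.0001417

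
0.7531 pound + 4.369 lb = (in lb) 5.122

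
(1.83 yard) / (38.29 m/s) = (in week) 7.226e-08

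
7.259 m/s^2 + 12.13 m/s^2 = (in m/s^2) 19.39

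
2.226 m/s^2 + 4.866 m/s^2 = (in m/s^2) 7.092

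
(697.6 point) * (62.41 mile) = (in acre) 6.108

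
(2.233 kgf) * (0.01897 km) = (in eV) 2.593e+21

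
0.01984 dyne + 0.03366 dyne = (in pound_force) 1.203e-07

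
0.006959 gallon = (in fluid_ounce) 0.8908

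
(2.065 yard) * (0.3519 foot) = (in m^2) 0.2025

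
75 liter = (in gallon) 19.81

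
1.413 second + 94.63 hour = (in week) 0.5633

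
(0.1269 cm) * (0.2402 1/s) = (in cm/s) 0.03048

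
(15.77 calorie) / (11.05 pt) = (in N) 1.693e+04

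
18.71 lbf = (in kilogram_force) 8.487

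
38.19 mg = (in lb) 8.419e-05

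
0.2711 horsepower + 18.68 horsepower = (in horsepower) 18.95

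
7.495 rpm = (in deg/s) 44.97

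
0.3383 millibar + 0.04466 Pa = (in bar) 0.0003387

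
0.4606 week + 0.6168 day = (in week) 0.5487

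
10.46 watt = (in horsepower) 0.01403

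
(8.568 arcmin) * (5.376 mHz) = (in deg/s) 0.0007677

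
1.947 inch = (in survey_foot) 0.1622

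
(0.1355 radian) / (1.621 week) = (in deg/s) 7.919e-06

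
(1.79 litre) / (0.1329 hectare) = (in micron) 1.347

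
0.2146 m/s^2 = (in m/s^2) 0.2146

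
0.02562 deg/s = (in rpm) 0.00427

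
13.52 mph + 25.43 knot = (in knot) 37.18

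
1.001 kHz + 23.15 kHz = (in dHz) 2.415e+05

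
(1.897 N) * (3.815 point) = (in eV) 1.594e+16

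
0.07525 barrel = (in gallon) 3.16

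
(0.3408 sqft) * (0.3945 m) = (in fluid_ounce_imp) 439.6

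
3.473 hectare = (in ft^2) 3.738e+05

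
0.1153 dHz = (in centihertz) 1.153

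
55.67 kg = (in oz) 1964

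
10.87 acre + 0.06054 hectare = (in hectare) 4.459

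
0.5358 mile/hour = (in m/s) 0.2395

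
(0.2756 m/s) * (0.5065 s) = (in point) 395.7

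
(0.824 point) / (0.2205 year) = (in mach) 1.228e-13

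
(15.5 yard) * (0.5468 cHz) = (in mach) 0.0002276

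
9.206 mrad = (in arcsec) 1899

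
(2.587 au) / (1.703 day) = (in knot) 5.113e+06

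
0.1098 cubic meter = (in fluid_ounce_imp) 3864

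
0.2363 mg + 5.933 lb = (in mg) 2.691e+06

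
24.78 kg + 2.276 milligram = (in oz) 874.1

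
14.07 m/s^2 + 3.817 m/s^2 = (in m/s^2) 17.89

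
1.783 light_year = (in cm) 1.687e+18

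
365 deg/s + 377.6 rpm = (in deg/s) 2631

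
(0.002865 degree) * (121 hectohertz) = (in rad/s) 0.605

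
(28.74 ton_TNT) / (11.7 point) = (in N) 2.913e+13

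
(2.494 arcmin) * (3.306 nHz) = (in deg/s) 1.374e-10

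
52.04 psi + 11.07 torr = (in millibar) 3603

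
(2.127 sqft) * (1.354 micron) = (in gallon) 7.068e-05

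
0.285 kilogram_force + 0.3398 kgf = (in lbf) 1.377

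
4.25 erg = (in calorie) 1.016e-07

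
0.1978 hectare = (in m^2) 1978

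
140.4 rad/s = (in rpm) 1341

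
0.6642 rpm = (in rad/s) 0.06955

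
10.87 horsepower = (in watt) 8106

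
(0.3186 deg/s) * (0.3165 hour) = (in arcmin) 2.178e+04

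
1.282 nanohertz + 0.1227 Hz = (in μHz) 1.227e+05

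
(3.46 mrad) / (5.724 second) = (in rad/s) 0.0006045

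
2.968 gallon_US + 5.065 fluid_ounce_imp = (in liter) 11.38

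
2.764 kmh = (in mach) 0.002255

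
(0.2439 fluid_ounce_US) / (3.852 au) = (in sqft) 1.347e-16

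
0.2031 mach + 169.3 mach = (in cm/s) 5.772e+06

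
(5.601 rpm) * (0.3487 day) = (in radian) 1.767e+04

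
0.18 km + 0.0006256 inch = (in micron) 1.8e+08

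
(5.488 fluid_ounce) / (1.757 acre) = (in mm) 2.283e-05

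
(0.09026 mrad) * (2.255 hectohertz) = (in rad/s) 0.02035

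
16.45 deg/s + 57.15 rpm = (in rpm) 59.89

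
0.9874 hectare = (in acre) 2.44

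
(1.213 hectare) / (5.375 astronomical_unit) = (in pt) 4.276e-05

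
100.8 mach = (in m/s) 3.432e+04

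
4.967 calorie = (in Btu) 0.0197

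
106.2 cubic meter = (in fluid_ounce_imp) 3.738e+06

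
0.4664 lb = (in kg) 0.2116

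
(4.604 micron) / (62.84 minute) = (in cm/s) 1.221e-07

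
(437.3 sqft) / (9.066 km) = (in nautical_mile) 2.42e-06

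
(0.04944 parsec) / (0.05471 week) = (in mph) 1.031e+11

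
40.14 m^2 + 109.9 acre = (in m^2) 4.448e+05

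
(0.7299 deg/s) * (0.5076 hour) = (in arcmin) 8.003e+04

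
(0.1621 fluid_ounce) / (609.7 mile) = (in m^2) 4.886e-12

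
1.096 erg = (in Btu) 1.039e-10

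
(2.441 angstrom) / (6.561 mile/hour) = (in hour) 2.312e-14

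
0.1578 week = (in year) 0.003026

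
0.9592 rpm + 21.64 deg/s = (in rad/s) 0.4781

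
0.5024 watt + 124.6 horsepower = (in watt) 9.291e+04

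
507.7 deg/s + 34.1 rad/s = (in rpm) 410.2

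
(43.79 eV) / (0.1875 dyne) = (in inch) 1.473e-10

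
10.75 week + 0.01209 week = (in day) 75.33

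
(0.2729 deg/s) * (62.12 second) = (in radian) 0.2959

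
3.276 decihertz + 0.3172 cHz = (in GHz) 3.308e-10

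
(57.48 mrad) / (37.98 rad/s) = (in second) 0.001513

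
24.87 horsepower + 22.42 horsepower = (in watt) 3.526e+04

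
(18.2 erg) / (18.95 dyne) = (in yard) 0.0105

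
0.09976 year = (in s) 3.146e+06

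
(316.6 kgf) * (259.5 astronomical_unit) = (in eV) 7.523e+35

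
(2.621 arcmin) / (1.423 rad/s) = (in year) 1.699e-11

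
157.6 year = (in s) 4.97e+09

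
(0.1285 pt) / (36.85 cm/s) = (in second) 0.000123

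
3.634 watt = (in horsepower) 0.004873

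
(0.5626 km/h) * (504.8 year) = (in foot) 8.162e+09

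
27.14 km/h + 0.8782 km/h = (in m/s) 7.783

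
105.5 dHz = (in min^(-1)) 633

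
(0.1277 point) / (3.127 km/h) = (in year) 1.645e-12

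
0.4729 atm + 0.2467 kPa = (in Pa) 4.816e+04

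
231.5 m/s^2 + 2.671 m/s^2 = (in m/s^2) 234.2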